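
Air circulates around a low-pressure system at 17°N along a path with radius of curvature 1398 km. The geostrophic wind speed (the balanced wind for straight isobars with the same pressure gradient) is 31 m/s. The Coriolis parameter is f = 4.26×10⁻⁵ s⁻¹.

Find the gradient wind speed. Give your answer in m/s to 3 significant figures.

22.5 m/s

Around a low, centrifugal force acts outward with Coriolis, so pressure-gradient force balances both:
(1/ρ)|∂P/∂n| = fV + V²/R  →  V² + fR·V − fR·V_g = 0
With fR = 4.26×10⁻⁵ × 1398×10³ m = 59.6 m/s:
V = [−fR + √((fR)² + 4 fR V_g)]/2 = [−59.6 + √(59.6² + 4×59.6×31)]/2 = 22.5 m/s
Subgeostrophic (V < V_g = 31 m/s), as expected around a low.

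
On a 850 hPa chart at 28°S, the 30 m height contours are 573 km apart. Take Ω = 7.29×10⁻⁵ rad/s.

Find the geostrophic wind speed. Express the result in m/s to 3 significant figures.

Coriolis parameter at 28°S:
f = 2Ω sin φ = 2 × 7.29×10⁻⁵ × sin 28° = 6.84×10⁻⁵ s⁻¹
Height gradient: |∂Z/∂n| = 30 m / 573000 m = 5.24×10⁻⁵
On a pressure surface, geostrophic balance gives V_g = (g/f)|∂Z/∂n|:
V_g = 9.81 × 5.24×10⁻⁵ / 6.84×10⁻⁵ = 7.50 m/s

7.50 m/s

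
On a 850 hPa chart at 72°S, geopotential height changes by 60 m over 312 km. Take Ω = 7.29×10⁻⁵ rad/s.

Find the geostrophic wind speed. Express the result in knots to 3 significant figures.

26.4 knots

Coriolis parameter at 72°S:
f = 2Ω sin φ = 2 × 7.29×10⁻⁵ × sin 72° = 1.39×10⁻⁴ s⁻¹
Height gradient: |∂Z/∂n| = 60 m / 312000 m = 1.92×10⁻⁴
On a pressure surface, geostrophic balance gives V_g = (g/f)|∂Z/∂n|:
V_g = 9.81 × 1.92×10⁻⁴ / 1.39×10⁻⁴ = 13.6 m/s
Converting: 13.6 m/s × 1.944 = 26.4 knots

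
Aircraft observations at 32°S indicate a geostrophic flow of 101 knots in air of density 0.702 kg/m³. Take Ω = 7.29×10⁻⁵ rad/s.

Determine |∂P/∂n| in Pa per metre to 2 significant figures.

Coriolis parameter at 32°S:
f = 2Ω sin φ = 2 × 7.29×10⁻⁵ × sin 32° = 7.73×10⁻⁵ s⁻¹
Wind speed in SI: 101 knots = 52.0 m/s
Geostrophic balance rearranged: |∂P/∂n| = f ρ V_g
|∂P/∂n| = 7.73×10⁻⁵ × 0.702 × 52.0 = 2.82×10⁻³ Pa/m

2.8×10⁻³ Pa/m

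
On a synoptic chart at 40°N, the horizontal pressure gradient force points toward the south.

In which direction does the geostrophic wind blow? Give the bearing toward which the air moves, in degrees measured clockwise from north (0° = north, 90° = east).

The pressure-gradient force points toward the south (bearing 180°).
Geostrophic balance: in the Northern Hemisphere the Coriolis force deflects motion to the right, so the geostrophic wind blows 90° to the right of the pressure-gradient force (low pressure on the left).
Rotating 180° by 90° clockwise gives 270° — the wind blows toward the west.

270°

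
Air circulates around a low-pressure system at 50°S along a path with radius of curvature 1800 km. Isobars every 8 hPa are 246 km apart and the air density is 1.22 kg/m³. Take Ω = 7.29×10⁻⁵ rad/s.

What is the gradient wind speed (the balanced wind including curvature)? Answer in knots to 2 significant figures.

Coriolis parameter at 50°S:
f = 2Ω sin φ = 2 × 7.29×10⁻⁵ × sin 50° = 1.12×10⁻⁴ s⁻¹
Pressure gradient: |∂P/∂n| = 800 Pa / 246000 m = 3.25×10⁻³ Pa/m
Geostrophic speed: V_g = |∂P/∂n|/(fρ) = 3.25×10⁻³/(1.12×10⁻⁴ × 1.22) = 23.9 m/s
Around a low, centrifugal force acts outward with Coriolis, so pressure-gradient force balances both:
(1/ρ)|∂P/∂n| = fV + V²/R  →  V² + fR·V − fR·V_g = 0
With fR = 1.12×10⁻⁴ × 1800×10³ m = 201 m/s:
V = [−fR + √((fR)² + 4 fR V_g)]/2 = [−201 + √(201² + 4×201×23.9)]/2 = 21.6 m/s
Subgeostrophic (V < V_g = 23.9 m/s), as expected around a low.
Converting: 21.6 m/s × 1.944 = 42 knots

42 knots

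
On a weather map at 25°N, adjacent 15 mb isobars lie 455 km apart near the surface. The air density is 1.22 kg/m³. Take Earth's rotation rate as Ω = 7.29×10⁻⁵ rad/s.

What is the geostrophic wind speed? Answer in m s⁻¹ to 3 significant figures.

43.9 m s⁻¹

Coriolis parameter at 25°N:
f = 2Ω sin φ = 2 × 7.29×10⁻⁵ × sin 25° = 6.16×10⁻⁵ s⁻¹
Pressure gradient: |∂P/∂n| = 1500 Pa / 455000 m = 3.30×10⁻³ Pa/m
Geostrophic balance (pressure-gradient force = Coriolis force):
V_g = (1/(fρ)) |∂P/∂n| = 3.30×10⁻³ / (6.16×10⁻⁵ × 1.22) = 43.9 m/s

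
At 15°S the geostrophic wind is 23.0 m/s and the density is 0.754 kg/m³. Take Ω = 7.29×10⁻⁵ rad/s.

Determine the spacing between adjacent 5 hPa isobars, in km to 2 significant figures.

Coriolis parameter at 15°S:
f = 2Ω sin φ = 2 × 7.29×10⁻⁵ × sin 15° = 3.77×10⁻⁵ s⁻¹
Geostrophic balance rearranged: |∂P/∂n| = f ρ V_g
|∂P/∂n| = 3.77×10⁻⁵ × 0.754 × 23.0 = 6.54×10⁻⁴ Pa/m
Isobar spacing: Δn = ΔP/|∂P/∂n| = 500 Pa / 6.54×10⁻⁴ Pa/m = 764042 m ≈ 760 km

760 km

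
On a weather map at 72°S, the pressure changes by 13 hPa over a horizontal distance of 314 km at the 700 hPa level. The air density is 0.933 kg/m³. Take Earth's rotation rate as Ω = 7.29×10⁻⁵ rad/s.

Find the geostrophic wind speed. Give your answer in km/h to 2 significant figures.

Coriolis parameter at 72°S:
f = 2Ω sin φ = 2 × 7.29×10⁻⁵ × sin 72° = 1.39×10⁻⁴ s⁻¹
Pressure gradient: |∂P/∂n| = 1300 Pa / 314000 m = 4.14×10⁻³ Pa/m
Geostrophic balance (pressure-gradient force = Coriolis force):
V_g = (1/(fρ)) |∂P/∂n| = 4.14×10⁻³ / (1.39×10⁻⁴ × 0.933) = 32.0 m/s
Converting: 32.0 m/s × 3.6 = 120 km/h

120 km/h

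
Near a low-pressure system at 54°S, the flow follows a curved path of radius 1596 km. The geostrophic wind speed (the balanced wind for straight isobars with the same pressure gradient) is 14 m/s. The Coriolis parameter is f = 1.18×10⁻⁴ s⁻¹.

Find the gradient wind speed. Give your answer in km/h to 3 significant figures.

Around a low, centrifugal force acts outward with Coriolis, so pressure-gradient force balances both:
(1/ρ)|∂P/∂n| = fV + V²/R  →  V² + fR·V − fR·V_g = 0
With fR = 1.18×10⁻⁴ × 1596×10³ m = 188 m/s:
V = [−fR + √((fR)² + 4 fR V_g)]/2 = [−188 + √(188² + 4×188×14)]/2 = 13.1 m/s
Subgeostrophic (V < V_g = 14 m/s), as expected around a low.
Converting: 13.1 m/s × 3.6 = 47.1 km/h

47.1 km/h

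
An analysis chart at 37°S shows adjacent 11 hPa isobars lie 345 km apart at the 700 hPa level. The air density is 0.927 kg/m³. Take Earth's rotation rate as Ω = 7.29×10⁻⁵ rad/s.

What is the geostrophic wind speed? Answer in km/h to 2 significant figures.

140 km/h

Coriolis parameter at 37°S:
f = 2Ω sin φ = 2 × 7.29×10⁻⁵ × sin 37° = 8.77×10⁻⁵ s⁻¹
Pressure gradient: |∂P/∂n| = 1100 Pa / 345000 m = 3.19×10⁻³ Pa/m
Geostrophic balance (pressure-gradient force = Coriolis force):
V_g = (1/(fρ)) |∂P/∂n| = 3.19×10⁻³ / (8.77×10⁻⁵ × 0.927) = 39.2 m/s
Converting: 39.2 m/s × 3.6 = 140 km/h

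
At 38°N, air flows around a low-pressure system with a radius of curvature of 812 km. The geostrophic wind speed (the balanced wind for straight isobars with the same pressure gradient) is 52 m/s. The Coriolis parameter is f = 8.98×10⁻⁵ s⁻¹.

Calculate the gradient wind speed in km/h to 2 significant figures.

Around a low, centrifugal force acts outward with Coriolis, so pressure-gradient force balances both:
(1/ρ)|∂P/∂n| = fV + V²/R  →  V² + fR·V − fR·V_g = 0
With fR = 8.98×10⁻⁵ × 812×10³ m = 72.9 m/s:
V = [−fR + √((fR)² + 4 fR V_g)]/2 = [−72.9 + √(72.9² + 4×72.9×52)]/2 = 35.1 m/s
Subgeostrophic (V < V_g = 52 m/s), as expected around a low.
Converting: 35.1 m/s × 3.6 = 130 km/h

130 km/h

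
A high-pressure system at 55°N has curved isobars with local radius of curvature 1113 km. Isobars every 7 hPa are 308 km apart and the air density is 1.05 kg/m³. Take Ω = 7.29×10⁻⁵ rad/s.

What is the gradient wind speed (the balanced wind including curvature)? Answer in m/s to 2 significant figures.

Coriolis parameter at 55°N:
f = 2Ω sin φ = 2 × 7.29×10⁻⁵ × sin 55° = 1.19×10⁻⁴ s⁻¹
Pressure gradient: |∂P/∂n| = 700 Pa / 308000 m = 2.27×10⁻³ Pa/m
Geostrophic speed: V_g = |∂P/∂n|/(fρ) = 2.27×10⁻³/(1.19×10⁻⁴ × 1.05) = 18.1 m/s
Around a high, pressure-gradient force acts outward with centrifugal, so Coriolis balances both:
fV = (1/ρ)|∂P/∂n| + V²/R  →  V² − fR·V + fR·V_g = 0
With fR = 1.19×10⁻⁴ × 1113×10³ m = 133 m/s:
V = [fR − √((fR)² − 4 fR V_g)]/2 = [133 − √(133² − 4×133×18.1)]/2 = 21.6 m/s
Supergeostrophic (V > V_g = 18.1 m/s), as expected around a high.

22 m/s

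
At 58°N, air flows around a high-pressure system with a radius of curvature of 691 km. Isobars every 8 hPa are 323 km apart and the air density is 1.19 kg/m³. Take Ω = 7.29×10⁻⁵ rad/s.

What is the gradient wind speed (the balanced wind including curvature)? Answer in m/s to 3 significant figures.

23.1 m/s

Coriolis parameter at 58°N:
f = 2Ω sin φ = 2 × 7.29×10⁻⁵ × sin 58° = 1.24×10⁻⁴ s⁻¹
Pressure gradient: |∂P/∂n| = 800 Pa / 323000 m = 2.48×10⁻³ Pa/m
Geostrophic speed: V_g = |∂P/∂n|/(fρ) = 2.48×10⁻³/(1.24×10⁻⁴ × 1.19) = 16.8 m/s
Around a high, pressure-gradient force acts outward with centrifugal, so Coriolis balances both:
fV = (1/ρ)|∂P/∂n| + V²/R  →  V² − fR·V + fR·V_g = 0
With fR = 1.24×10⁻⁴ × 691×10³ m = 85.4 m/s:
V = [fR − √((fR)² − 4 fR V_g)]/2 = [85.4 − √(85.4² − 4×85.4×16.8)]/2 = 23.1 m/s
Supergeostrophic (V > V_g = 16.8 m/s), as expected around a high.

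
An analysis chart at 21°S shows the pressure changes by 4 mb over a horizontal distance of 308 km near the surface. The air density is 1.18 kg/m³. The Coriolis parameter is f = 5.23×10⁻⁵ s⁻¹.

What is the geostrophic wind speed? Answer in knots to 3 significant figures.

Pressure gradient: |∂P/∂n| = 400 Pa / 308000 m = 1.30×10⁻³ Pa/m
Geostrophic balance (pressure-gradient force = Coriolis force):
V_g = (1/(fρ)) |∂P/∂n| = 1.30×10⁻³ / (5.23×10⁻⁵ × 1.18) = 21.0 m/s
Converting: 21.0 m/s × 1.944 = 40.9 knots

40.9 knots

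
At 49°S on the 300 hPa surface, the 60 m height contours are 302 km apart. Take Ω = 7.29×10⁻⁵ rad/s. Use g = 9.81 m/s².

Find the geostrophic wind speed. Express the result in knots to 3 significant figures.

34.4 knots

Coriolis parameter at 49°S:
f = 2Ω sin φ = 2 × 7.29×10⁻⁵ × sin 49° = 1.10×10⁻⁴ s⁻¹
Height gradient: |∂Z/∂n| = 60 m / 302000 m = 1.99×10⁻⁴
On a pressure surface, geostrophic balance gives V_g = (g/f)|∂Z/∂n|:
V_g = 9.81 × 1.99×10⁻⁴ / 1.10×10⁻⁴ = 17.7 m/s
Converting: 17.7 m/s × 1.944 = 34.4 knots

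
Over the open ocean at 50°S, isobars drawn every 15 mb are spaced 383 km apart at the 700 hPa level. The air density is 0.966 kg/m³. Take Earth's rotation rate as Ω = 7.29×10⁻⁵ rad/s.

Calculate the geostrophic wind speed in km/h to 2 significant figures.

130 km/h

Coriolis parameter at 50°S:
f = 2Ω sin φ = 2 × 7.29×10⁻⁵ × sin 50° = 1.12×10⁻⁴ s⁻¹
Pressure gradient: |∂P/∂n| = 1500 Pa / 383000 m = 3.92×10⁻³ Pa/m
Geostrophic balance (pressure-gradient force = Coriolis force):
V_g = (1/(fρ)) |∂P/∂n| = 3.92×10⁻³ / (1.12×10⁻⁴ × 0.966) = 36.3 m/s
Converting: 36.3 m/s × 3.6 = 130 km/h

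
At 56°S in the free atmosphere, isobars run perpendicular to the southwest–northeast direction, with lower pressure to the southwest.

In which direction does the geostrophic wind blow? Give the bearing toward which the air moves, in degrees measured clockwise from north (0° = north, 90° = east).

The pressure-gradient force points toward the southwest (bearing 225°).
Geostrophic balance: in the Southern Hemisphere the Coriolis force deflects motion to the left, so the geostrophic wind blows 90° to the left of the pressure-gradient force (low pressure on the right).
Rotating 225° by 90° counterclockwise gives 135° — the wind blows toward the southeast.

135°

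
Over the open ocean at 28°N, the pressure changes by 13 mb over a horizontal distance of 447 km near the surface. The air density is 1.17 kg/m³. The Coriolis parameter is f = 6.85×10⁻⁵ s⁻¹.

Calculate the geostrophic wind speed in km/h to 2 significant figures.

130 km/h

Pressure gradient: |∂P/∂n| = 1300 Pa / 447000 m = 2.91×10⁻³ Pa/m
Geostrophic balance (pressure-gradient force = Coriolis force):
V_g = (1/(fρ)) |∂P/∂n| = 2.91×10⁻³ / (6.85×10⁻⁵ × 1.17) = 36.3 m/s
Converting: 36.3 m/s × 3.6 = 130 km/h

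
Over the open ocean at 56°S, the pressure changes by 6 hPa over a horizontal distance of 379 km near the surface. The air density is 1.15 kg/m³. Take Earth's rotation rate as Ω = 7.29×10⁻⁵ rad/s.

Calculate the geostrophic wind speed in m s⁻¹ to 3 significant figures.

11.4 m s⁻¹

Coriolis parameter at 56°S:
f = 2Ω sin φ = 2 × 7.29×10⁻⁵ × sin 56° = 1.21×10⁻⁴ s⁻¹
Pressure gradient: |∂P/∂n| = 600 Pa / 379000 m = 1.58×10⁻³ Pa/m
Geostrophic balance (pressure-gradient force = Coriolis force):
V_g = (1/(fρ)) |∂P/∂n| = 1.58×10⁻³ / (1.21×10⁻⁴ × 1.15) = 11.4 m/s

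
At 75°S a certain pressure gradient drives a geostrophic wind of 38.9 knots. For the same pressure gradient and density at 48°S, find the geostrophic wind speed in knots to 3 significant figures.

With the same pressure gradient and density, V_g ∝ 1/f ∝ 1/sin φ.
V₂ = V₁ · sin φ₁ / sin φ₂ = 38.9 × sin 75° / sin 48°
V₂ = 38.9 × 0.9659/0.7431 = 50.6 knots

50.6 knots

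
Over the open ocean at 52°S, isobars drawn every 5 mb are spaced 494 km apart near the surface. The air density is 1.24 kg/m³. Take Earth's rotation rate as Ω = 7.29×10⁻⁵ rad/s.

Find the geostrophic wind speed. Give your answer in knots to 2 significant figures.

14 knots

Coriolis parameter at 52°S:
f = 2Ω sin φ = 2 × 7.29×10⁻⁵ × sin 52° = 1.15×10⁻⁴ s⁻¹
Pressure gradient: |∂P/∂n| = 500 Pa / 494000 m = 1.01×10⁻³ Pa/m
Geostrophic balance (pressure-gradient force = Coriolis force):
V_g = (1/(fρ)) |∂P/∂n| = 1.01×10⁻³ / (1.15×10⁻⁴ × 1.24) = 7.10 m/s
Converting: 7.10 m/s × 1.944 = 14 knots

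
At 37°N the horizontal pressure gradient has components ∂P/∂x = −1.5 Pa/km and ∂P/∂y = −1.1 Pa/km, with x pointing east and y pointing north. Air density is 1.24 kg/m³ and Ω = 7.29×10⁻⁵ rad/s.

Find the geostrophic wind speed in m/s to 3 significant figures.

Coriolis parameter at 37°N:
f = 2Ω sin φ = 2 × 7.29×10⁻⁵ × sin 37° = 8.77×10⁻⁵ s⁻¹
Component geostrophic relations (x east, y north):
u_g = −(1/(fρ)) ∂P/∂y,  v_g = (1/(fρ)) ∂P/∂x
u_g = −(−1.1×10⁻³)/(8.77×10⁻⁵ × 1.24) = 10.1 m/s;  v_g = (−1.5×10⁻³)/(8.77×10⁻⁵ × 1.24) = −13.8 m/s
|V_g| = √(u_g² + v_g²) = 17.1 m/s

17.1 m/s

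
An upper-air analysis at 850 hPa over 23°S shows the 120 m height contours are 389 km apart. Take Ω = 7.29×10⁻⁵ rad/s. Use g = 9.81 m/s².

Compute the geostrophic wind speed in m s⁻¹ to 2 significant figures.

53 m s⁻¹

Coriolis parameter at 23°S:
f = 2Ω sin φ = 2 × 7.29×10⁻⁵ × sin 23° = 5.70×10⁻⁵ s⁻¹
Height gradient: |∂Z/∂n| = 120 m / 389000 m = 3.08×10⁻⁴
On a pressure surface, geostrophic balance gives V_g = (g/f)|∂Z/∂n|:
V_g = 9.81 × 3.08×10⁻⁴ / 5.70×10⁻⁵ = 53.1 m/s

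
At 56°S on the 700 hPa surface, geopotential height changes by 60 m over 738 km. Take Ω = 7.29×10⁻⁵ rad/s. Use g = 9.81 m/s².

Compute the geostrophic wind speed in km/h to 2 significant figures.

24 km/h

Coriolis parameter at 56°S:
f = 2Ω sin φ = 2 × 7.29×10⁻⁵ × sin 56° = 1.21×10⁻⁴ s⁻¹
Height gradient: |∂Z/∂n| = 60 m / 738000 m = 8.13×10⁻⁵
On a pressure surface, geostrophic balance gives V_g = (g/f)|∂Z/∂n|:
V_g = 9.81 × 8.13×10⁻⁵ / 1.21×10⁻⁴ = 6.60 m/s
Converting: 6.60 m/s × 3.6 = 24 km/h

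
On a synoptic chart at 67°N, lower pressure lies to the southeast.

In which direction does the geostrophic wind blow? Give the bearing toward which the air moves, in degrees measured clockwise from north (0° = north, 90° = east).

The pressure-gradient force points toward the southeast (bearing 135°).
Geostrophic balance: in the Northern Hemisphere the Coriolis force deflects motion to the right, so the geostrophic wind blows 90° to the right of the pressure-gradient force (low pressure on the left).
Rotating 135° by 90° clockwise gives 225° — the wind blows toward the southwest.

225°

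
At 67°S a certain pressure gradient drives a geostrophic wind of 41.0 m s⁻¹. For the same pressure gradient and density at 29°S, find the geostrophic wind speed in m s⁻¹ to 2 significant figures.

78 m s⁻¹

With the same pressure gradient and density, V_g ∝ 1/f ∝ 1/sin φ.
V₂ = V₁ · sin φ₁ / sin φ₂ = 41.0 × sin 67° / sin 29°
V₂ = 41.0 × 0.9205/0.4848 = 78 m s⁻¹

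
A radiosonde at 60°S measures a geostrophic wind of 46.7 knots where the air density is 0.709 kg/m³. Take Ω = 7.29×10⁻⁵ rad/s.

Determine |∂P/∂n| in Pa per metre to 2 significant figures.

Coriolis parameter at 60°S:
f = 2Ω sin φ = 2 × 7.29×10⁻⁵ × sin 60° = 1.26×10⁻⁴ s⁻¹
Wind speed in SI: 46.7 knots = 24.0 m/s
Geostrophic balance rearranged: |∂P/∂n| = f ρ V_g
|∂P/∂n| = 1.26×10⁻⁴ × 0.709 × 24.0 = 2.15×10⁻³ Pa/m

2.2×10⁻³ Pa/m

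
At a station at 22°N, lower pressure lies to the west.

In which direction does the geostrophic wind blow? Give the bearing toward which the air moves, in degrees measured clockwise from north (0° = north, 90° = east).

The pressure-gradient force points toward the west (bearing 270°).
Geostrophic balance: in the Northern Hemisphere the Coriolis force deflects motion to the right, so the geostrophic wind blows 90° to the right of the pressure-gradient force (low pressure on the left).
Rotating 270° by 90° clockwise gives 000° — the wind blows toward the north.

000°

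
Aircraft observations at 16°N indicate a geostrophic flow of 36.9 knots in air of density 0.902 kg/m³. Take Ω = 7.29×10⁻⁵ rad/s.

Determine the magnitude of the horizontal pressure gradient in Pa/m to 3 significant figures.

Coriolis parameter at 16°N:
f = 2Ω sin φ = 2 × 7.29×10⁻⁵ × sin 16° = 4.02×10⁻⁵ s⁻¹
Wind speed in SI: 36.9 knots = 19.0 m/s
Geostrophic balance rearranged: |∂P/∂n| = f ρ V_g
|∂P/∂n| = 4.02×10⁻⁵ × 0.902 × 19.0 = 6.88×10⁻⁴ Pa/m

6.88×10⁻⁴ Pa/m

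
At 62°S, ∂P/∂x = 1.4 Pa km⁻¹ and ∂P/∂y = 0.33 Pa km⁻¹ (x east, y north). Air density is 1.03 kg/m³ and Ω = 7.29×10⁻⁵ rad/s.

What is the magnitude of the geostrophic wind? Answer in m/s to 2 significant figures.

Coriolis parameter at 62°S:
f = 2Ω sin φ = 2 × 7.29×10⁻⁵ × sin 62° = 1.29×10⁻⁴ s⁻¹
In the Southern Hemisphere f is negative: f = −1.29×10⁻⁴ s⁻¹.
Component geostrophic relations (x east, y north):
u_g = −(1/(fρ)) ∂P/∂y,  v_g = (1/(fρ)) ∂P/∂x
u_g = −(0.33×10⁻³)/(−1.29×10⁻⁴ × 1.03) = 2.49 m/s;  v_g = (1.4×10⁻³)/(−1.29×10⁻⁴ × 1.03) = −10.6 m/s
|V_g| = √(u_g² + v_g²) = 10.8 m/s

11 m/s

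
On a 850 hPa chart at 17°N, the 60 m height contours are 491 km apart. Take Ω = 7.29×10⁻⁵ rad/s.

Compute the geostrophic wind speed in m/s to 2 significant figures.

28 m/s

Coriolis parameter at 17°N:
f = 2Ω sin φ = 2 × 7.29×10⁻⁵ × sin 17° = 4.26×10⁻⁵ s⁻¹
Height gradient: |∂Z/∂n| = 60 m / 491000 m = 1.22×10⁻⁴
On a pressure surface, geostrophic balance gives V_g = (g/f)|∂Z/∂n|:
V_g = 9.81 × 1.22×10⁻⁴ / 4.26×10⁻⁵ = 28.1 m/s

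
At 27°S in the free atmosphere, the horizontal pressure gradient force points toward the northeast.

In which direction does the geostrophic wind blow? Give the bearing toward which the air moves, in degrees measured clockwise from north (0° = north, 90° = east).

The pressure-gradient force points toward the northeast (bearing 045°).
Geostrophic balance: in the Southern Hemisphere the Coriolis force deflects motion to the left, so the geostrophic wind blows 90° to the left of the pressure-gradient force (low pressure on the right).
Rotating 045° by 90° counterclockwise gives 315° — the wind blows toward the northwest.

315°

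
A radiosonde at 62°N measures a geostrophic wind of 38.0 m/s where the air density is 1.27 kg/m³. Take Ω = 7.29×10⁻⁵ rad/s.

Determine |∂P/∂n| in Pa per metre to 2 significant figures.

6.2×10⁻³ Pa/m

Coriolis parameter at 62°N:
f = 2Ω sin φ = 2 × 7.29×10⁻⁵ × sin 62° = 1.29×10⁻⁴ s⁻¹
Geostrophic balance rearranged: |∂P/∂n| = f ρ V_g
|∂P/∂n| = 1.29×10⁻⁴ × 1.27 × 38.0 = 6.21×10⁻³ Pa/m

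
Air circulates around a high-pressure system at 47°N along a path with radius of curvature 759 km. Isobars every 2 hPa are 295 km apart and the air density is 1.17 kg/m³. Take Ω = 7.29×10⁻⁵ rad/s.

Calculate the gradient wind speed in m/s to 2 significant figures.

Coriolis parameter at 47°N:
f = 2Ω sin φ = 2 × 7.29×10⁻⁵ × sin 47° = 1.07×10⁻⁴ s⁻¹
Pressure gradient: |∂P/∂n| = 200 Pa / 295000 m = 6.78×10⁻⁴ Pa/m
Geostrophic speed: V_g = |∂P/∂n|/(fρ) = 6.78×10⁻⁴/(1.07×10⁻⁴ × 1.17) = 5.43 m/s
Around a high, pressure-gradient force acts outward with centrifugal, so Coriolis balances both:
fV = (1/ρ)|∂P/∂n| + V²/R  →  V² − fR·V + fR·V_g = 0
With fR = 1.07×10⁻⁴ × 759×10³ m = 80.9 m/s:
V = [fR − √((fR)² − 4 fR V_g)]/2 = [80.9 − √(80.9² − 4×80.9×5.43)]/2 = 5.86 m/s
Supergeostrophic (V > V_g = 5.43 m/s), as expected around a high.

5.9 m/s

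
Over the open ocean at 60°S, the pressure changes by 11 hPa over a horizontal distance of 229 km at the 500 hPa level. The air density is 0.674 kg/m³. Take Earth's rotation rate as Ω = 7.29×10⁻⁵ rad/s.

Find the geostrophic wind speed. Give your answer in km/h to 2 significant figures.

200 km/h

Coriolis parameter at 60°S:
f = 2Ω sin φ = 2 × 7.29×10⁻⁵ × sin 60° = 1.26×10⁻⁴ s⁻¹
Pressure gradient: |∂P/∂n| = 1100 Pa / 229000 m = 4.80×10⁻³ Pa/m
Geostrophic balance (pressure-gradient force = Coriolis force):
V_g = (1/(fρ)) |∂P/∂n| = 4.80×10⁻³ / (1.26×10⁻⁴ × 0.674) = 56.4 m/s
Converting: 56.4 m/s × 3.6 = 200 km/h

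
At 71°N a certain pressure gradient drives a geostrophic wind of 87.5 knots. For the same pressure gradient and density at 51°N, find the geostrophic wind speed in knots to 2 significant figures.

110 knots

With the same pressure gradient and density, V_g ∝ 1/f ∝ 1/sin φ.
V₂ = V₁ · sin φ₁ / sin φ₂ = 87.5 × sin 71° / sin 51°
V₂ = 87.5 × 0.9455/0.7771 = 110 knots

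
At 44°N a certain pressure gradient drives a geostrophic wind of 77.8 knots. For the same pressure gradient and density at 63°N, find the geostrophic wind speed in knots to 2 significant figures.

With the same pressure gradient and density, V_g ∝ 1/f ∝ 1/sin φ.
V₂ = V₁ · sin φ₁ / sin φ₂ = 77.8 × sin 44° / sin 63°
V₂ = 77.8 × 0.6947/0.8910 = 61 knots

61 knots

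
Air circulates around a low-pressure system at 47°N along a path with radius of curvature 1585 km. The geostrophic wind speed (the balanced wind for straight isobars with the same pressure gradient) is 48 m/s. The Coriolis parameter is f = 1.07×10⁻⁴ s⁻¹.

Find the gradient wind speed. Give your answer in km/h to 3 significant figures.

Around a low, centrifugal force acts outward with Coriolis, so pressure-gradient force balances both:
(1/ρ)|∂P/∂n| = fV + V²/R  →  V² + fR·V − fR·V_g = 0
With fR = 1.07×10⁻⁴ × 1585×10³ m = 170 m/s:
V = [−fR + √((fR)² + 4 fR V_g)]/2 = [−170 + √(170² + 4×170×48)]/2 = 39 m/s
Subgeostrophic (V < V_g = 48 m/s), as expected around a low.
Converting: 39 m/s × 3.6 = 140 km/h

140 km/h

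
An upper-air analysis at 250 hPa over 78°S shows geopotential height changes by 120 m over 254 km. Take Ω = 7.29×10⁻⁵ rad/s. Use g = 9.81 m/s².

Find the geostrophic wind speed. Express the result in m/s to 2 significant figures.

Coriolis parameter at 78°S:
f = 2Ω sin φ = 2 × 7.29×10⁻⁵ × sin 78° = 1.43×10⁻⁴ s⁻¹
Height gradient: |∂Z/∂n| = 120 m / 254000 m = 4.72×10⁻⁴
On a pressure surface, geostrophic balance gives V_g = (g/f)|∂Z/∂n|:
V_g = 9.81 × 4.72×10⁻⁴ / 1.43×10⁻⁴ = 32.5 m/s

32 m/s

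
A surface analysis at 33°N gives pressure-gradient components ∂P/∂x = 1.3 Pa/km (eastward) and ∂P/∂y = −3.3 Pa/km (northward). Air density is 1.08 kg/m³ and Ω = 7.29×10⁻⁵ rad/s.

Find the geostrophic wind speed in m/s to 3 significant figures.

41.4 m/s

Coriolis parameter at 33°N:
f = 2Ω sin φ = 2 × 7.29×10⁻⁵ × sin 33° = 7.94×10⁻⁵ s⁻¹
Component geostrophic relations (x east, y north):
u_g = −(1/(fρ)) ∂P/∂y,  v_g = (1/(fρ)) ∂P/∂x
u_g = −(−3.3×10⁻³)/(7.94×10⁻⁵ × 1.08) = 38.5 m/s;  v_g = (1.3×10⁻³)/(7.94×10⁻⁵ × 1.08) = 15.2 m/s
|V_g| = √(u_g² + v_g²) = 41.4 m/s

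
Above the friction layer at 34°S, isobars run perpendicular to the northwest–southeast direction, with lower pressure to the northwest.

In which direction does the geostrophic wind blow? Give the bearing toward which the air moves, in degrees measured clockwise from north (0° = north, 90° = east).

225°

The pressure-gradient force points toward the northwest (bearing 315°).
Geostrophic balance: in the Southern Hemisphere the Coriolis force deflects motion to the left, so the geostrophic wind blows 90° to the left of the pressure-gradient force (low pressure on the right).
Rotating 315° by 90° counterclockwise gives 225° — the wind blows toward the southwest.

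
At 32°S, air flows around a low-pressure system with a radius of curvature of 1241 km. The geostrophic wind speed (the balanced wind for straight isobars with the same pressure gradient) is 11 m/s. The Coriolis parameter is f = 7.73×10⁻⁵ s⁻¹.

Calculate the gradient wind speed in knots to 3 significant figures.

Around a low, centrifugal force acts outward with Coriolis, so pressure-gradient force balances both:
(1/ρ)|∂P/∂n| = fV + V²/R  →  V² + fR·V − fR·V_g = 0
With fR = 7.73×10⁻⁵ × 1241×10³ m = 95.9 m/s:
V = [−fR + √((fR)² + 4 fR V_g)]/2 = [−95.9 + √(95.9² + 4×95.9×11)]/2 = 9.96 m/s
Subgeostrophic (V < V_g = 11 m/s), as expected around a low.
Converting: 9.96 m/s × 1.944 = 19.4 knots

19.4 knots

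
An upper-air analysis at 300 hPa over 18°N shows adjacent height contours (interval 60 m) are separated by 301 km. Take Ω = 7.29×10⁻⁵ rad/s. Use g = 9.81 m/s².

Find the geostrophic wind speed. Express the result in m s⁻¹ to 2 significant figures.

43 m s⁻¹

Coriolis parameter at 18°N:
f = 2Ω sin φ = 2 × 7.29×10⁻⁵ × sin 18° = 4.51×10⁻⁵ s⁻¹
Height gradient: |∂Z/∂n| = 60 m / 301000 m = 1.99×10⁻⁴
On a pressure surface, geostrophic balance gives V_g = (g/f)|∂Z/∂n|:
V_g = 9.81 × 1.99×10⁻⁴ / 4.51×10⁻⁵ = 43.4 m/s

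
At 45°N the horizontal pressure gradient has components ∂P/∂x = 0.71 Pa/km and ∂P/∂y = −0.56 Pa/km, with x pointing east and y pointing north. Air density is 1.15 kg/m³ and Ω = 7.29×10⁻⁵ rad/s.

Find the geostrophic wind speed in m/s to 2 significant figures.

7.6 m/s

Coriolis parameter at 45°N:
f = 2Ω sin φ = 2 × 7.29×10⁻⁵ × sin 45° = 1.03×10⁻⁴ s⁻¹
Component geostrophic relations (x east, y north):
u_g = −(1/(fρ)) ∂P/∂y,  v_g = (1/(fρ)) ∂P/∂x
u_g = −(−0.56×10⁻³)/(1.03×10⁻⁴ × 1.15) = 4.72 m/s;  v_g = (0.71×10⁻³)/(1.03×10⁻⁴ × 1.15) = 5.99 m/s
|V_g| = √(u_g² + v_g²) = 7.63 m/s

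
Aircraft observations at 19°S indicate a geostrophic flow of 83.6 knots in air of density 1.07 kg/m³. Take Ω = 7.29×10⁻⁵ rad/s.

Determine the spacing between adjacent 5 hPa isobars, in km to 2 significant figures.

Coriolis parameter at 19°S:
f = 2Ω sin φ = 2 × 7.29×10⁻⁵ × sin 19° = 4.75×10⁻⁵ s⁻¹
Wind speed in SI: 83.6 knots = 43.0 m/s
Geostrophic balance rearranged: |∂P/∂n| = f ρ V_g
|∂P/∂n| = 4.75×10⁻⁵ × 1.07 × 43.0 = 2.18×10⁻³ Pa/m
Isobar spacing: Δn = ΔP/|∂P/∂n| = 500 Pa / 2.18×10⁻³ Pa/m = 228898 m ≈ 230 km

230 km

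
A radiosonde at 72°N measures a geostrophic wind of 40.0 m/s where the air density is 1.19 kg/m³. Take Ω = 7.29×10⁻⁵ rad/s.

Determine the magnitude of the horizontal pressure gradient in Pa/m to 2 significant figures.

6.6×10⁻³ Pa/m

Coriolis parameter at 72°N:
f = 2Ω sin φ = 2 × 7.29×10⁻⁵ × sin 72° = 1.39×10⁻⁴ s⁻¹
Geostrophic balance rearranged: |∂P/∂n| = f ρ V_g
|∂P/∂n| = 1.39×10⁻⁴ × 1.19 × 40.0 = 6.60×10⁻³ Pa/m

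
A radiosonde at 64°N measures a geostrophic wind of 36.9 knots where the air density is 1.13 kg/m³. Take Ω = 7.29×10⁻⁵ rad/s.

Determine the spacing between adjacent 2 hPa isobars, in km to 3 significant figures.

Coriolis parameter at 64°N:
f = 2Ω sin φ = 2 × 7.29×10⁻⁵ × sin 64° = 1.31×10⁻⁴ s⁻¹
Wind speed in SI: 36.9 knots = 19.0 m/s
Geostrophic balance rearranged: |∂P/∂n| = f ρ V_g
|∂P/∂n| = 1.31×10⁻⁴ × 1.13 × 19.0 = 2.81×10⁻³ Pa/m
Isobar spacing: Δn = ΔP/|∂P/∂n| = 200 Pa / 2.81×10⁻³ Pa/m = 71149 m ≈ 71.1 km

71.1 km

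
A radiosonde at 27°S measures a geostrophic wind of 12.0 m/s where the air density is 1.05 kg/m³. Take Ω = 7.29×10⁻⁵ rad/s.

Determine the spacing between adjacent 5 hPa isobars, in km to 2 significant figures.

600 km

Coriolis parameter at 27°S:
f = 2Ω sin φ = 2 × 7.29×10⁻⁵ × sin 27° = 6.62×10⁻⁵ s⁻¹
Geostrophic balance rearranged: |∂P/∂n| = f ρ V_g
|∂P/∂n| = 6.62×10⁻⁵ × 1.05 × 12.0 = 8.34×10⁻⁴ Pa/m
Isobar spacing: Δn = ΔP/|∂P/∂n| = 500 Pa / 8.34×10⁻⁴ Pa/m = 599508 m ≈ 600 km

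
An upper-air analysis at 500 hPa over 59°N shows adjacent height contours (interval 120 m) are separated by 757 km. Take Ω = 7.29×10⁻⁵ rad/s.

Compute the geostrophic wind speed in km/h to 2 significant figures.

45 km/h

Coriolis parameter at 59°N:
f = 2Ω sin φ = 2 × 7.29×10⁻⁵ × sin 59° = 1.25×10⁻⁴ s⁻¹
Height gradient: |∂Z/∂n| = 120 m / 757000 m = 1.59×10⁻⁴
On a pressure surface, geostrophic balance gives V_g = (g/f)|∂Z/∂n|:
V_g = 9.81 × 1.59×10⁻⁴ / 1.25×10⁻⁴ = 12.4 m/s
Converting: 12.4 m/s × 3.6 = 45 km/h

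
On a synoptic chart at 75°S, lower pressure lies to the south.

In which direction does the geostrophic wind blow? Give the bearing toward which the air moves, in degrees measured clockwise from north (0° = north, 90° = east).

090°

The pressure-gradient force points toward the south (bearing 180°).
Geostrophic balance: in the Southern Hemisphere the Coriolis force deflects motion to the left, so the geostrophic wind blows 90° to the left of the pressure-gradient force (low pressure on the right).
Rotating 180° by 90° counterclockwise gives 090° — the wind blows toward the east.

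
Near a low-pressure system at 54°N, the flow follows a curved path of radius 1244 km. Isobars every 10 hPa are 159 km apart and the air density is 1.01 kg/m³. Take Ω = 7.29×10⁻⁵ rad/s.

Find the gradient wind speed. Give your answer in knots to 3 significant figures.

Coriolis parameter at 54°N:
f = 2Ω sin φ = 2 × 7.29×10⁻⁵ × sin 54° = 1.18×10⁻⁴ s⁻¹
Pressure gradient: |∂P/∂n| = 1000 Pa / 159000 m = 6.29×10⁻³ Pa/m
Geostrophic speed: V_g = |∂P/∂n|/(fρ) = 6.29×10⁻³/(1.18×10⁻⁴ × 1.01) = 52.8 m/s
Around a low, centrifugal force acts outward with Coriolis, so pressure-gradient force balances both:
(1/ρ)|∂P/∂n| = fV + V²/R  →  V² + fR·V − fR·V_g = 0
With fR = 1.18×10⁻⁴ × 1244×10³ m = 147 m/s:
V = [−fR + √((fR)² + 4 fR V_g)]/2 = [−147 + √(147² + 4×147×52.8)]/2 = 41.2 m/s
Subgeostrophic (V < V_g = 52.8 m/s), as expected around a low.
Converting: 41.2 m/s × 1.944 = 80.1 knots

80.1 knots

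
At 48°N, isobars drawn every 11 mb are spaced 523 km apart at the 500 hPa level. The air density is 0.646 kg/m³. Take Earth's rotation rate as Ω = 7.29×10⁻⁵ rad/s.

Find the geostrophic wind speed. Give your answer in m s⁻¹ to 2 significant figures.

Coriolis parameter at 48°N:
f = 2Ω sin φ = 2 × 7.29×10⁻⁵ × sin 48° = 1.08×10⁻⁴ s⁻¹
Pressure gradient: |∂P/∂n| = 1100 Pa / 523000 m = 2.10×10⁻³ Pa/m
Geostrophic balance (pressure-gradient force = Coriolis force):
V_g = (1/(fρ)) |∂P/∂n| = 2.10×10⁻³ / (1.08×10⁻⁴ × 0.646) = 30.0 m/s

30 m s⁻¹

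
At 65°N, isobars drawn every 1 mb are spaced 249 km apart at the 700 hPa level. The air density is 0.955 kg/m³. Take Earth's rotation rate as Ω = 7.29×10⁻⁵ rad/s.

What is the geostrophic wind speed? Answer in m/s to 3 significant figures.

Coriolis parameter at 65°N:
f = 2Ω sin φ = 2 × 7.29×10⁻⁵ × sin 65° = 1.32×10⁻⁴ s⁻¹
Pressure gradient: |∂P/∂n| = 100 Pa / 249000 m = 4.02×10⁻⁴ Pa/m
Geostrophic balance (pressure-gradient force = Coriolis force):
V_g = (1/(fρ)) |∂P/∂n| = 4.02×10⁻⁴ / (1.32×10⁻⁴ × 0.955) = 3.18 m/s

3.18 m/s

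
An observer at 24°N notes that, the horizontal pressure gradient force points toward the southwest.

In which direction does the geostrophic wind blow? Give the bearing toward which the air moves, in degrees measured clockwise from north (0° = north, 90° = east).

315°

The pressure-gradient force points toward the southwest (bearing 225°).
Geostrophic balance: in the Northern Hemisphere the Coriolis force deflects motion to the right, so the geostrophic wind blows 90° to the right of the pressure-gradient force (low pressure on the left).
Rotating 225° by 90° clockwise gives 315° — the wind blows toward the northwest.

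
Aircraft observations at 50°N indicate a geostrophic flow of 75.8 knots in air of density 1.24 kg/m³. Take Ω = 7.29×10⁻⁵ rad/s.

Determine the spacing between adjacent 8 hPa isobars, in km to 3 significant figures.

Coriolis parameter at 50°N:
f = 2Ω sin φ = 2 × 7.29×10⁻⁵ × sin 50° = 1.12×10⁻⁴ s⁻¹
Wind speed in SI: 75.8 knots = 39.0 m/s
Geostrophic balance rearranged: |∂P/∂n| = f ρ V_g
|∂P/∂n| = 1.12×10⁻⁴ × 1.24 × 39.0 = 5.40×10⁻³ Pa/m
Isobar spacing: Δn = ΔP/|∂P/∂n| = 800 Pa / 5.40×10⁻³ Pa/m = 148132 m ≈ 148 km

148 km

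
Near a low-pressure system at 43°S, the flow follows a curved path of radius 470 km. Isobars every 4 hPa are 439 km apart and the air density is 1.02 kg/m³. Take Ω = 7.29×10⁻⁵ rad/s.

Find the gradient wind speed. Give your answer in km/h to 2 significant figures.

Coriolis parameter at 43°S:
f = 2Ω sin φ = 2 × 7.29×10⁻⁵ × sin 43° = 9.94×10⁻⁵ s⁻¹
Pressure gradient: |∂P/∂n| = 400 Pa / 439000 m = 9.11×10⁻⁴ Pa/m
Geostrophic speed: V_g = |∂P/∂n|/(fρ) = 9.11×10⁻⁴/(9.94×10⁻⁵ × 1.02) = 8.98 m/s
Around a low, centrifugal force acts outward with Coriolis, so pressure-gradient force balances both:
(1/ρ)|∂P/∂n| = fV + V²/R  →  V² + fR·V − fR·V_g = 0
With fR = 9.94×10⁻⁵ × 470×10³ m = 46.7 m/s:
V = [−fR + √((fR)² + 4 fR V_g)]/2 = [−46.7 + √(46.7² + 4×46.7×8.98)]/2 = 7.71 m/s
Subgeostrophic (V < V_g = 8.98 m/s), as expected around a low.
Converting: 7.71 m/s × 3.6 = 28 km/h

28 km/h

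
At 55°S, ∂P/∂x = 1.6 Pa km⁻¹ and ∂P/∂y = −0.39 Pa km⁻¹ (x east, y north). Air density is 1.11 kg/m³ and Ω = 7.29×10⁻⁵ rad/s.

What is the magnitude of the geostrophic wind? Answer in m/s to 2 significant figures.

Coriolis parameter at 55°S:
f = 2Ω sin φ = 2 × 7.29×10⁻⁵ × sin 55° = 1.19×10⁻⁴ s⁻¹
In the Southern Hemisphere f is negative: f = −1.19×10⁻⁴ s⁻¹.
Component geostrophic relations (x east, y north):
u_g = −(1/(fρ)) ∂P/∂y,  v_g = (1/(fρ)) ∂P/∂x
u_g = −(−0.39×10⁻³)/(−1.19×10⁻⁴ × 1.11) = −2.94 m/s;  v_g = (1.6×10⁻³)/(−1.19×10⁻⁴ × 1.11) = −12.1 m/s
|V_g| = √(u_g² + v_g²) = 12.4 m/s

12 m/s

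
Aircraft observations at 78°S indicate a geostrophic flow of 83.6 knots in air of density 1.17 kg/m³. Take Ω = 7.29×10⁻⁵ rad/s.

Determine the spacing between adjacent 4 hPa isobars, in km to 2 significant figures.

Coriolis parameter at 78°S:
f = 2Ω sin φ = 2 × 7.29×10⁻⁵ × sin 78° = 1.43×10⁻⁴ s⁻¹
Wind speed in SI: 83.6 knots = 43.0 m/s
Geostrophic balance rearranged: |∂P/∂n| = f ρ V_g
|∂P/∂n| = 1.43×10⁻⁴ × 1.17 × 43.0 = 7.18×10⁻³ Pa/m
Isobar spacing: Δn = ΔP/|∂P/∂n| = 400 Pa / 7.18×10⁻³ Pa/m = 55740 m ≈ 56 km

56 km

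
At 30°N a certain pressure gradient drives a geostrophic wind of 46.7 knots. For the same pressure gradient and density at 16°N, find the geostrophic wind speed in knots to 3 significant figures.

84.7 knots

With the same pressure gradient and density, V_g ∝ 1/f ∝ 1/sin φ.
V₂ = V₁ · sin φ₁ / sin φ₂ = 46.7 × sin 30° / sin 16°
V₂ = 46.7 × 0.5000/0.2756 = 84.7 knots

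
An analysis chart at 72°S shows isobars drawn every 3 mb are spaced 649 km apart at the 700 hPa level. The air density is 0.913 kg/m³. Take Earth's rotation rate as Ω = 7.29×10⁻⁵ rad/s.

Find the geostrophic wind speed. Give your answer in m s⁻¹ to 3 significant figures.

3.65 m s⁻¹

Coriolis parameter at 72°S:
f = 2Ω sin φ = 2 × 7.29×10⁻⁵ × sin 72° = 1.39×10⁻⁴ s⁻¹
Pressure gradient: |∂P/∂n| = 300 Pa / 649000 m = 4.62×10⁻⁴ Pa/m
Geostrophic balance (pressure-gradient force = Coriolis force):
V_g = (1/(fρ)) |∂P/∂n| = 4.62×10⁻⁴ / (1.39×10⁻⁴ × 0.913) = 3.65 m/s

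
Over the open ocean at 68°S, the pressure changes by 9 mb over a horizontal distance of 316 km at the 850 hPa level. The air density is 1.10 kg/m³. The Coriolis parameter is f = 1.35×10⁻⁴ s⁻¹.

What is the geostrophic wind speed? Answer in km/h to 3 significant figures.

69.0 km/h

Pressure gradient: |∂P/∂n| = 900 Pa / 316000 m = 2.85×10⁻³ Pa/m
Geostrophic balance (pressure-gradient force = Coriolis force):
V_g = (1/(fρ)) |∂P/∂n| = 2.85×10⁻³ / (1.35×10⁻⁴ × 1.10) = 19.2 m/s
Converting: 19.2 m/s × 3.6 = 69.0 km/h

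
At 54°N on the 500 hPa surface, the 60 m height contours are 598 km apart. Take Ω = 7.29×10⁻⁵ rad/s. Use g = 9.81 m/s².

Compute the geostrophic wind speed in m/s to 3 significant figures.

Coriolis parameter at 54°N:
f = 2Ω sin φ = 2 × 7.29×10⁻⁵ × sin 54° = 1.18×10⁻⁴ s⁻¹
Height gradient: |∂Z/∂n| = 60 m / 598000 m = 1.00×10⁻⁴
On a pressure surface, geostrophic balance gives V_g = (g/f)|∂Z/∂n|:
V_g = 9.81 × 1.00×10⁻⁴ / 1.18×10⁻⁴ = 8.34 m/s

8.34 m/s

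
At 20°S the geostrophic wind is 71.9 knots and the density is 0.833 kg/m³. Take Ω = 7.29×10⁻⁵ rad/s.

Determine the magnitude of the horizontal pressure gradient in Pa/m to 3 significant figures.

Coriolis parameter at 20°S:
f = 2Ω sin φ = 2 × 7.29×10⁻⁵ × sin 20° = 4.99×10⁻⁵ s⁻¹
Wind speed in SI: 71.9 knots = 37.0 m/s
Geostrophic balance rearranged: |∂P/∂n| = f ρ V_g
|∂P/∂n| = 4.99×10⁻⁵ × 0.833 × 37.0 = 1.54×10⁻³ Pa/m

1.54×10⁻³ Pa/m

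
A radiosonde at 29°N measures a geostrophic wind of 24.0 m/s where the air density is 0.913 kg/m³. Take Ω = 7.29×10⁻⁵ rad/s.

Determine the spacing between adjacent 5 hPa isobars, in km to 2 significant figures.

Coriolis parameter at 29°N:
f = 2Ω sin φ = 2 × 7.29×10⁻⁵ × sin 29° = 7.07×10⁻⁵ s⁻¹
Geostrophic balance rearranged: |∂P/∂n| = f ρ V_g
|∂P/∂n| = 7.07×10⁻⁵ × 0.913 × 24.0 = 1.55×10⁻³ Pa/m
Isobar spacing: Δn = ΔP/|∂P/∂n| = 500 Pa / 1.55×10⁻³ Pa/m = 322819 m ≈ 320 km

320 km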